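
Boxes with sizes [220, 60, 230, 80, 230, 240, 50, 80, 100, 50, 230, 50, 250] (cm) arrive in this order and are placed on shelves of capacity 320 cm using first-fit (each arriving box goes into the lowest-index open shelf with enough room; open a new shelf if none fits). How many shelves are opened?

  220 → shelf 1 (new)  [load 220/320]
  60 → shelf 1  [load 280/320]
  230 → shelf 2 (new)  [load 230/320]
  80 → shelf 2  [load 310/320]
  230 → shelf 3 (new)  [load 230/320]
  240 → shelf 4 (new)  [load 240/320]
  50 → shelf 3  [load 280/320]
  80 → shelf 4  [load 320/320]
  100 → shelf 5 (new)  [load 100/320]
  50 → shelf 5  [load 150/320]
  230 → shelf 6 (new)  [load 230/320]
  50 → shelf 5  [load 200/320]
  250 → shelf 7 (new)  [load 250/320]
7 shelves opened.

7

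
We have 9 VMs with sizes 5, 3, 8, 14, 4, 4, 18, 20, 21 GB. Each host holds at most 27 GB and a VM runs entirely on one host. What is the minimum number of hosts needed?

4

Total = 21 + 20 + 18 + 14 + 8 + 5 + 4 + 4 + 3 = 97 GB.
Lower bound: ⌈97/27⌉ = 4 hosts.
A packing using 4 hosts:
  host 1: 21 + 5 = 26
  host 2: 20 + 4 + 3 = 27
  host 3: 18 + 8 = 26
  host 4: 14 + 4 = 18
This matches the lower bound, so 4 is optimal.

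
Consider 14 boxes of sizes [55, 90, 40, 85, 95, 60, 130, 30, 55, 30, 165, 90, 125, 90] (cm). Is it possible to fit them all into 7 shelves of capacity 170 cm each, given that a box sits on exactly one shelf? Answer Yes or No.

No

Total = 1140 cm; ⌈1140/170⌉ = 7.
The bound of 7 does not rule out 7, but exhaustive search shows no assignment into 7 shelves of capacity 170 cm exists — the minimum is 8.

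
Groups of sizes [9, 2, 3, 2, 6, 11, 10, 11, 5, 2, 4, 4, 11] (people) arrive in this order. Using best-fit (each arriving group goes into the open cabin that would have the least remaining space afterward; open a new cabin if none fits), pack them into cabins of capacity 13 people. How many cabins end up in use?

7

  9 → cabin 1 (new)  [load 9/13]
  2 → cabin 1  [load 11/13]
  3 → cabin 2 (new)  [load 3/13]
  2 → cabin 1  [load 13/13]
  6 → cabin 2  [load 9/13]
  11 → cabin 3 (new)  [load 11/13]
  10 → cabin 4 (new)  [load 10/13]
  11 → cabin 5 (new)  [load 11/13]
  5 → cabin 6 (new)  [load 5/13]
  2 → cabin 3  [load 13/13]
  4 → cabin 2  [load 13/13]
  4 → cabin 6  [load 9/13]
  11 → cabin 7 (new)  [load 11/13]
7 cabins opened.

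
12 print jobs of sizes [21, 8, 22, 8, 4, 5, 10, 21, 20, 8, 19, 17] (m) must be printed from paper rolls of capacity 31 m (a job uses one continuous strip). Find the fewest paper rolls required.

Total = 22 + 21 + 21 + 20 + 19 + 17 + 10 + 8 + 8 + 8 + 5 + 4 = 163 m.
Lower bound: ⌈163/31⌉ = 6 paper rolls.
A packing using 6 paper rolls:
  roll 1: 22 + 8 = 30
  roll 2: 21 + 10 = 31
  roll 3: 21 + 8 = 29
  roll 4: 20 + 8 = 28
  roll 5: 19 + 5 + 4 = 28
  roll 6: 17 = 17
This matches the lower bound, so 6 is optimal.

6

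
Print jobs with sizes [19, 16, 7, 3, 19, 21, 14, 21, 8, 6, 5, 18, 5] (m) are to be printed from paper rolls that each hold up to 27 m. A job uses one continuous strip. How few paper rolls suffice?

7

Total = 21 + 21 + 19 + 19 + 18 + 16 + 14 + 8 + 7 + 6 + 5 + 5 + 3 = 162 m.
Lower bound: ⌈162/27⌉ = 6 paper rolls.
Also, 7 print jobs each exceed 27/2 m, and no two of those can share a roll, so at least 7 paper rolls are needed.
A packing using 7 paper rolls:
  roll 1: 21 + 6 = 27
  roll 2: 21 + 5 = 26
  roll 3: 19 + 8 = 27
  roll 4: 19 + 7 = 26
  roll 5: 18 + 5 + 3 = 26
  roll 6: 16 = 16
  roll 7: 14 = 14
This matches the lower bound, so 7 is optimal.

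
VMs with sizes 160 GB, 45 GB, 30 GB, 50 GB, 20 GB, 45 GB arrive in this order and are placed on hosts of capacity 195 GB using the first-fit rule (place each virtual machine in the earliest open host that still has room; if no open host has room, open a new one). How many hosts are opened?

  160 → host 1 (new)  [load 160/195]
  45 → host 2 (new)  [load 45/195]
  30 → host 1  [load 190/195]
  50 → host 2  [load 95/195]
  20 → host 2  [load 115/195]
  45 → host 2  [load 160/195]
2 hosts opened.

2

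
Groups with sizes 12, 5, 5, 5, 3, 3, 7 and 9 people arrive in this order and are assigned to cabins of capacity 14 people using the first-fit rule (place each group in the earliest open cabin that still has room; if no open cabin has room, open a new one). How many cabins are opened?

5

  12 → cabin 1 (new)  [load 12/14]
  5 → cabin 2 (new)  [load 5/14]
  5 → cabin 2  [load 10/14]
  5 → cabin 3 (new)  [load 5/14]
  3 → cabin 2  [load 13/14]
  3 → cabin 3  [load 8/14]
  7 → cabin 4 (new)  [load 7/14]
  9 → cabin 5 (new)  [load 9/14]
5 cabins opened.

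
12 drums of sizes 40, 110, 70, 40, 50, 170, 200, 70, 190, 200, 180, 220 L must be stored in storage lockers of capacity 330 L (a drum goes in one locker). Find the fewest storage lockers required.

6

Total = 220 + 200 + 200 + 190 + 180 + 170 + 110 + 70 + 70 + 50 + 40 + 40 = 1540 L.
Lower bound: ⌈1540/330⌉ = 5 storage lockers.
Also, 6 drums each exceed 165 L, and no two of those can share a locker, so at least 6 storage lockers are needed.
A packing using 6 storage lockers:
  locker 1: 220 + 110 = 330
  locker 2: 200 + 70 + 50 = 320
  locker 3: 200 + 70 + 40 = 310
  locker 4: 190 + 40 = 230
  locker 5: 180 = 180
  locker 6: 170 = 170
This matches the lower bound, so 6 is optimal.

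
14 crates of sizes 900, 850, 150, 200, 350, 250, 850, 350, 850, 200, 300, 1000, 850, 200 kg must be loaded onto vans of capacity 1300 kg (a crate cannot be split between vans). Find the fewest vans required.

6

Total = 1000 + 900 + 850 + 850 + 850 + 850 + 350 + 350 + 300 + 250 + 200 + 200 + 200 + 150 = 7300 kg.
Lower bound: ⌈7300/1300⌉ = 6 vans.
A packing using 6 vans:
  van 1: 1000 + 300 = 1300
  van 2: 900 + 350 = 1250
  van 3: 850 + 350 = 1200
  van 4: 850 + 250 + 200 = 1300
  van 5: 850 + 200 + 200 = 1250
  van 6: 850 + 150 = 1000
This matches the lower bound, so 6 is optimal.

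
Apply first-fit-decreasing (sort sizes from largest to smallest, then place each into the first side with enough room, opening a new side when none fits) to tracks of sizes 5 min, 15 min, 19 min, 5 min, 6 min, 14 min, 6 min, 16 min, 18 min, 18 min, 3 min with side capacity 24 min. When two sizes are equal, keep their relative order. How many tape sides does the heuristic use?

Sorted descending: 19, 18, 18, 16, 15, 14, 6, 6, 5, 5, 3.
  19 → side 1 (new)  [load 19/24]
  18 → side 2 (new)  [load 18/24]
  18 → side 3 (new)  [load 18/24]
  16 → side 4 (new)  [load 16/24]
  15 → side 5 (new)  [load 15/24]
  14 → side 6 (new)  [load 14/24]
  6 → side 2  [load 24/24]
  6 → side 3  [load 24/24]
  5 → side 1  [load 24/24]
  5 → side 4  [load 21/24]
  3 → side 4  [load 24/24]
6 tape sides opened.

6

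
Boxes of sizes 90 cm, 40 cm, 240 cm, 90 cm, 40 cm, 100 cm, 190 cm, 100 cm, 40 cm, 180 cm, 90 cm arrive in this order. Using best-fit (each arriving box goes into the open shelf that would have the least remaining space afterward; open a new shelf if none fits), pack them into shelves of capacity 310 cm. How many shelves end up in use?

5

  90 → shelf 1 (new)  [load 90/310]
  40 → shelf 1  [load 130/310]
  240 → shelf 2 (new)  [load 240/310]
  90 → shelf 1  [load 220/310]
  40 → shelf 2  [load 280/310]
  100 → shelf 3 (new)  [load 100/310]
  190 → shelf 3  [load 290/310]
  100 → shelf 4 (new)  [load 100/310]
  40 → shelf 1  [load 260/310]
  180 → shelf 4  [load 280/310]
  90 → shelf 5 (new)  [load 90/310]
5 shelves opened.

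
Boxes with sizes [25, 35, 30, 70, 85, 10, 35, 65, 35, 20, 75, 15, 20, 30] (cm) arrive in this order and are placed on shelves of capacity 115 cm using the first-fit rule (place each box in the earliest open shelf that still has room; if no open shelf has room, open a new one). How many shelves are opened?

6

  25 → shelf 1 (new)  [load 25/115]
  35 → shelf 1  [load 60/115]
  30 → shelf 1  [load 90/115]
  70 → shelf 2 (new)  [load 70/115]
  85 → shelf 3 (new)  [load 85/115]
  10 → shelf 1  [load 100/115]
  35 → shelf 2  [load 105/115]
  65 → shelf 4 (new)  [load 65/115]
  35 → shelf 4  [load 100/115]
  20 → shelf 3  [load 105/115]
  75 → shelf 5 (new)  [load 75/115]
  15 → shelf 1  [load 115/115]
  20 → shelf 5  [load 95/115]
  30 → shelf 6 (new)  [load 30/115]
6 shelves opened.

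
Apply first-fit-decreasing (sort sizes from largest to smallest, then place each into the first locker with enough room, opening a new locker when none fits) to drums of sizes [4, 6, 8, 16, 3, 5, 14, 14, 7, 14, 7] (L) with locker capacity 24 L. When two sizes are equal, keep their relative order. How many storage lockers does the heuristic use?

Sorted descending: 16, 14, 14, 14, 8, 7, 7, 6, 5, 4, 3.
  16 → locker 1 (new)  [load 16/24]
  14 → locker 2 (new)  [load 14/24]
  14 → locker 3 (new)  [load 14/24]
  14 → locker 4 (new)  [load 14/24]
  8 → locker 1  [load 24/24]
  7 → locker 2  [load 21/24]
  7 → locker 3  [load 21/24]
  6 → locker 4  [load 20/24]
  5 → locker 5 (new)  [load 5/24]
  4 → locker 4  [load 24/24]
  3 → locker 2  [load 24/24]
5 storage lockers opened.

5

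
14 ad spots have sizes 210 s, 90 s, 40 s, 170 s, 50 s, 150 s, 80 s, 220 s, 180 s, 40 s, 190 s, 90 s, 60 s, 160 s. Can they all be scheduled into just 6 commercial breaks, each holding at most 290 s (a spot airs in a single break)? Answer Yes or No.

Total = 1730 s; ⌈1730/290⌉ = 6.
7 ad spots each exceed half the capacity and cannot share a break, forcing at least 7 commercial breaks.
At least 7 commercial breaks are required, but only 6 are allowed.

No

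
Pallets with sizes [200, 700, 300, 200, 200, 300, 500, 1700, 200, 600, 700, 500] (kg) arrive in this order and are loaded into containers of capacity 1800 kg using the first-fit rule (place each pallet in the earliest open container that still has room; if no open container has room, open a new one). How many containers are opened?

  200 → container 1 (new)  [load 200/1800]
  700 → container 1  [load 900/1800]
  300 → container 1  [load 1200/1800]
  200 → container 1  [load 1400/1800]
  200 → container 1  [load 1600/1800]
  300 → container 2 (new)  [load 300/1800]
  500 → container 2  [load 800/1800]
  1700 → container 3 (new)  [load 1700/1800]
  200 → container 1  [load 1800/1800]
  600 → container 2  [load 1400/1800]
  700 → container 4 (new)  [load 700/1800]
  500 → container 4  [load 1200/1800]
4 containers opened.

4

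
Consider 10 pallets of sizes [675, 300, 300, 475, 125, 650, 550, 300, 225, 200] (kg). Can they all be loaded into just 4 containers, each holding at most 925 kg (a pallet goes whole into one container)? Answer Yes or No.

No

Total = 3800 kg; ⌈3800/925⌉ = 5.
At least 5 containers are required, but only 4 are allowed.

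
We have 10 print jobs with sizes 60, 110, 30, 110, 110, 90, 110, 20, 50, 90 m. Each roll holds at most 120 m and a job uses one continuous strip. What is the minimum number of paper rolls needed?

Total = 110 + 110 + 110 + 110 + 90 + 90 + 60 + 50 + 30 + 20 = 780 m.
Lower bound: ⌈780/120⌉ = 7 paper rolls.
A packing using 7 paper rolls:
  roll 1: 110 = 110
  roll 2: 110 = 110
  roll 3: 110 = 110
  roll 4: 110 = 110
  roll 5: 90 + 30 = 120
  roll 6: 90 + 20 = 110
  roll 7: 60 + 50 = 110
This matches the lower bound, so 7 is optimal.

7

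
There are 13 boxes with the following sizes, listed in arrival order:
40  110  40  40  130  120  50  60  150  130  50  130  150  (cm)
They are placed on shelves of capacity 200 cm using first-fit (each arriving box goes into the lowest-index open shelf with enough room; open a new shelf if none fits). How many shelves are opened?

7

  40 → shelf 1 (new)  [load 40/200]
  110 → shelf 1  [load 150/200]
  40 → shelf 1  [load 190/200]
  40 → shelf 2 (new)  [load 40/200]
  130 → shelf 2  [load 170/200]
  120 → shelf 3 (new)  [load 120/200]
  50 → shelf 3  [load 170/200]
  60 → shelf 4 (new)  [load 60/200]
  150 → shelf 5 (new)  [load 150/200]
  130 → shelf 4  [load 190/200]
  50 → shelf 5  [load 200/200]
  130 → shelf 6 (new)  [load 130/200]
  150 → shelf 7 (new)  [load 150/200]
7 shelves opened.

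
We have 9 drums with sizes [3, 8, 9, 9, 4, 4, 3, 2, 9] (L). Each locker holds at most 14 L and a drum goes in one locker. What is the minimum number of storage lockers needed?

4

Total = 9 + 9 + 9 + 8 + 4 + 4 + 3 + 3 + 2 = 51 L.
Lower bound: ⌈51/14⌉ = 4 storage lockers.
A packing using 4 storage lockers:
  locker 1: 9 + 4 = 13
  locker 2: 9 + 4 = 13
  locker 3: 9 + 3 + 2 = 14
  locker 4: 8 + 3 = 11
This matches the lower bound, so 4 is optimal.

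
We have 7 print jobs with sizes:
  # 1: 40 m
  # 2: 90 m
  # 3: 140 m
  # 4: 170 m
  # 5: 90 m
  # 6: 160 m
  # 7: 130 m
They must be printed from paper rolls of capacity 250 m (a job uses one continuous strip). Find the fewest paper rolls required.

Total = 170 + 160 + 140 + 130 + 90 + 90 + 40 = 820 m.
Lower bound: ⌈820/250⌉ = 4 paper rolls.
A packing using 4 paper rolls:
  roll 1: 170 + 40 = 210
  roll 2: 160 + 90 = 250
  roll 3: 140 + 90 = 230
  roll 4: 130 = 130
This matches the lower bound, so 4 is optimal.

4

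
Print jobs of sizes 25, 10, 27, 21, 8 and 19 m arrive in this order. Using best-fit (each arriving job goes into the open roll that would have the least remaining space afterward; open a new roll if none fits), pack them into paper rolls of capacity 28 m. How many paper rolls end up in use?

5

  25 → roll 1 (new)  [load 25/28]
  10 → roll 2 (new)  [load 10/28]
  27 → roll 3 (new)  [load 27/28]
  21 → roll 4 (new)  [load 21/28]
  8 → roll 2  [load 18/28]
  19 → roll 5 (new)  [load 19/28]
5 paper rolls opened.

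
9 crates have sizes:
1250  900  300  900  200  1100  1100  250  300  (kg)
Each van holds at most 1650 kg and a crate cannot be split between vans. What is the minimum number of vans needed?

5

Total = 1250 + 1100 + 1100 + 900 + 900 + 300 + 300 + 250 + 200 = 6300 kg.
Lower bound: ⌈6300/1650⌉ = 4 vans.
Also, 5 crates each exceed 825 kg, and no two of those can share a van, so at least 5 vans are needed.
A packing using 5 vans:
  van 1: 1250 + 300 = 1550
  van 2: 1100 + 300 + 250 = 1650
  van 3: 1100 + 200 = 1300
  van 4: 900 = 900
  van 5: 900 = 900
This matches the lower bound, so 5 is optimal.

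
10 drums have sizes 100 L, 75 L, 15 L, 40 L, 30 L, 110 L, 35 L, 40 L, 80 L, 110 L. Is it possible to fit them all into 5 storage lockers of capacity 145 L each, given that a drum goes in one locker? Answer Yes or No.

A valid assignment using 5 storage lockers:
  locker 1: 110 + 35 = 145
  locker 2: 110 + 30 = 140
  locker 3: 100 + 40 = 140
  locker 4: 80 + 40 + 15 = 135
  locker 5: 75 = 75
Every load is within 145 L, so 5 storage lockers suffice.

Yes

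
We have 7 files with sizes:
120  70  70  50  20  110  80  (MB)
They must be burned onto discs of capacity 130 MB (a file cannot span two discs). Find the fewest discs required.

5

Total = 120 + 110 + 80 + 70 + 70 + 50 + 20 = 520 MB.
Lower bound: ⌈520/130⌉ = 4 discs.
Also, 5 files each exceed 65 MB, and no two of those can share a disc, so at least 5 discs are needed.
A packing using 5 discs:
  disc 1: 120 = 120
  disc 2: 110 + 20 = 130
  disc 3: 80 + 50 = 130
  disc 4: 70 = 70
  disc 5: 70 = 70
This matches the lower bound, so 5 is optimal.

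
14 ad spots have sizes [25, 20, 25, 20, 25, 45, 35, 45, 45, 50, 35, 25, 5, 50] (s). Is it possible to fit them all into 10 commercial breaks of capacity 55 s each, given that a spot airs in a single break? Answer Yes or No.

A valid assignment using 9 commercial breaks:
  break 1: 50 + 5 = 55
  break 2: 50 = 50
  break 3: 45 = 45
  break 4: 45 = 45
  break 5: 45 = 45
  break 6: 35 + 20 = 55
  break 7: 35 + 20 = 55
  break 8: 25 + 25 = 50
  break 9: 25 + 25 = 50
That uses only 9 ≤ 10, so 10 commercial breaks are enough.

Yes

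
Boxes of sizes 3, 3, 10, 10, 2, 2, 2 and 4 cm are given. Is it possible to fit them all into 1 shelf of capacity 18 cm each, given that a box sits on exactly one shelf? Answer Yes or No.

No

Total = 36 cm; ⌈36/18⌉ = 2.
At least 2 shelves are required, but only 1 is allowed.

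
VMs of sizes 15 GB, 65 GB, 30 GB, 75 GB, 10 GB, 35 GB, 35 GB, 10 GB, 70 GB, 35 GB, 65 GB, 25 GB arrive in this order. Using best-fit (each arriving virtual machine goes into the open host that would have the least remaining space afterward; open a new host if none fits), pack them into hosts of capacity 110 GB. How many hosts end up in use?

5

  15 → host 1 (new)  [load 15/110]
  65 → host 1  [load 80/110]
  30 → host 1  [load 110/110]
  75 → host 2 (new)  [load 75/110]
  10 → host 2  [load 85/110]
  35 → host 3 (new)  [load 35/110]
  35 → host 3  [load 70/110]
  10 → host 2  [load 95/110]
  70 → host 4 (new)  [load 70/110]
  35 → host 3  [load 105/110]
  65 → host 5 (new)  [load 65/110]
  25 → host 4  [load 95/110]
5 hosts opened.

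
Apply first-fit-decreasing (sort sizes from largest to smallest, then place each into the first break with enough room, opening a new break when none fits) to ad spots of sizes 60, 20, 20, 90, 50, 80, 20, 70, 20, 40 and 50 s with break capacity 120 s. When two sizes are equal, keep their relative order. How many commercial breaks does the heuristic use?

5

Sorted descending: 90, 80, 70, 60, 50, 50, 40, 20, 20, 20, 20.
  90 → break 1 (new)  [load 90/120]
  80 → break 2 (new)  [load 80/120]
  70 → break 3 (new)  [load 70/120]
  60 → break 4 (new)  [load 60/120]
  50 → break 3  [load 120/120]
  50 → break 4  [load 110/120]
  40 → break 2  [load 120/120]
  20 → break 1  [load 110/120]
  20 → break 5 (new)  [load 20/120]
  20 → break 5  [load 40/120]
  20 → break 5  [load 60/120]
5 commercial breaks opened.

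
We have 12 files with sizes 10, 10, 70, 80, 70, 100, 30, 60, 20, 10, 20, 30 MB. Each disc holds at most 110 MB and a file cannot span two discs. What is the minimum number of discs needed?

Total = 100 + 80 + 70 + 70 + 60 + 30 + 30 + 20 + 20 + 10 + 10 + 10 = 510 MB.
Lower bound: ⌈510/110⌉ = 5 discs.
A packing using 5 discs:
  disc 1: 100 + 10 = 110
  disc 2: 80 + 30 = 110
  disc 3: 70 + 30 + 10 = 110
  disc 4: 70 + 20 + 20 = 110
  disc 5: 60 + 10 = 70
This matches the lower bound, so 5 is optimal.

5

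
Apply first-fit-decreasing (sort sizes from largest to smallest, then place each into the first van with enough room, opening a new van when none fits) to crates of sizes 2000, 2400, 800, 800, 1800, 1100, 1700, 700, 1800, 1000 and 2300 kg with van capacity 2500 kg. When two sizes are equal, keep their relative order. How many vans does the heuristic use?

8

Sorted descending: 2400, 2300, 2000, 1800, 1800, 1700, 1100, 1000, 800, 800, 700.
  2400 → van 1 (new)  [load 2400/2500]
  2300 → van 2 (new)  [load 2300/2500]
  2000 → van 3 (new)  [load 2000/2500]
  1800 → van 4 (new)  [load 1800/2500]
  1800 → van 5 (new)  [load 1800/2500]
  1700 → van 6 (new)  [load 1700/2500]
  1100 → van 7 (new)  [load 1100/2500]
  1000 → van 7  [load 2100/2500]
  800 → van 6  [load 2500/2500]
  800 → van 8 (new)  [load 800/2500]
  700 → van 4  [load 2500/2500]
8 vans opened.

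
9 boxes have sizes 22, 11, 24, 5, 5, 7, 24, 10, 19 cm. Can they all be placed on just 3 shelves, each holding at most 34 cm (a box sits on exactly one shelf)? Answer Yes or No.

Total = 127 cm; ⌈127/34⌉ = 4.
At least 4 shelves are required, but only 3 are allowed.

No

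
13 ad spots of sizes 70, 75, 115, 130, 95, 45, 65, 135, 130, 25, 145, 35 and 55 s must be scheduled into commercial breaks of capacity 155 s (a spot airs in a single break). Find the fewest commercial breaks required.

8

Total = 145 + 135 + 130 + 130 + 115 + 95 + 75 + 70 + 65 + 55 + 45 + 35 + 25 = 1120 s.
Lower bound: ⌈1120/155⌉ = 8 commercial breaks.
A packing using 8 commercial breaks:
  break 1: 145 = 145
  break 2: 135 = 135
  break 3: 130 + 25 = 155
  break 4: 130 = 130
  break 5: 115 + 35 = 150
  break 6: 95 + 55 = 150
  break 7: 75 + 70 = 145
  break 8: 65 + 45 = 110
This matches the lower bound, so 8 is optimal.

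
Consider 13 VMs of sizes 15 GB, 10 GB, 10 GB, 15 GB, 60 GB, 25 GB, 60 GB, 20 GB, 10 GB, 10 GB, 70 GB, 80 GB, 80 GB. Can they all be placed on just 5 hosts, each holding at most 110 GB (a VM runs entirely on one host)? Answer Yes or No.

Yes

A valid assignment using 5 hosts:
  host 1: 80 + 25 = 105
  host 2: 80 + 20 + 10 = 110
  host 3: 70 + 15 + 15 + 10 = 110
  host 4: 60 + 10 + 10 = 80
  host 5: 60 = 60
Every load is within 110 GB, so 5 hosts suffice.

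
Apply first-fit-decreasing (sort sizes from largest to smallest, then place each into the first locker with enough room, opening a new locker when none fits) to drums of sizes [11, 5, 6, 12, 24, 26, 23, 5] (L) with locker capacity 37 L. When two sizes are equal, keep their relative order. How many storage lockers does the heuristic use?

4

Sorted descending: 26, 24, 23, 12, 11, 6, 5, 5.
  26 → locker 1 (new)  [load 26/37]
  24 → locker 2 (new)  [load 24/37]
  23 → locker 3 (new)  [load 23/37]
  12 → locker 2  [load 36/37]
  11 → locker 1  [load 37/37]
  6 → locker 3  [load 29/37]
  5 → locker 3  [load 34/37]
  5 → locker 4 (new)  [load 5/37]
4 storage lockers opened.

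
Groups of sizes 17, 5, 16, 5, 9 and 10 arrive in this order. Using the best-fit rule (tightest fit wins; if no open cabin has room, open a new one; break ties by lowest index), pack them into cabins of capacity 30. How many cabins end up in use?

3

  17 → cabin 1 (new)  [load 17/30]
  5 → cabin 1  [load 22/30]
  16 → cabin 2 (new)  [load 16/30]
  5 → cabin 1  [load 27/30]
  9 → cabin 2  [load 25/30]
  10 → cabin 3 (new)  [load 10/30]
3 cabins opened.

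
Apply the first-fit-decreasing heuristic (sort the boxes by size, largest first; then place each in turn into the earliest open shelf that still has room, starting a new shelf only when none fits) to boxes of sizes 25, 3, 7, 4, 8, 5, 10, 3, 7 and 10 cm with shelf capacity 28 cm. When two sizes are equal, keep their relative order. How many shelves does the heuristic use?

3

Sorted descending: 25, 10, 10, 8, 7, 7, 5, 4, 3, 3.
  25 → shelf 1 (new)  [load 25/28]
  10 → shelf 2 (new)  [load 10/28]
  10 → shelf 2  [load 20/28]
  8 → shelf 2  [load 28/28]
  7 → shelf 3 (new)  [load 7/28]
  7 → shelf 3  [load 14/28]
  5 → shelf 3  [load 19/28]
  4 → shelf 3  [load 23/28]
  3 → shelf 1  [load 28/28]
  3 → shelf 3  [load 26/28]
3 shelves opened.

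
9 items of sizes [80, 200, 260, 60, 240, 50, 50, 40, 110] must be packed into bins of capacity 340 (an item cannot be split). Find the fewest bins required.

4

Total = 260 + 240 + 200 + 110 + 80 + 60 + 50 + 50 + 40 = 1090.
Lower bound: ⌈1090/340⌉ = 4 bins.
A packing using 4 bins:
  bin 1: 260 + 80 = 340
  bin 2: 240 + 60 + 40 = 340
  bin 3: 200 + 110 = 310
  bin 4: 50 + 50 = 100
This matches the lower bound, so 4 is optimal.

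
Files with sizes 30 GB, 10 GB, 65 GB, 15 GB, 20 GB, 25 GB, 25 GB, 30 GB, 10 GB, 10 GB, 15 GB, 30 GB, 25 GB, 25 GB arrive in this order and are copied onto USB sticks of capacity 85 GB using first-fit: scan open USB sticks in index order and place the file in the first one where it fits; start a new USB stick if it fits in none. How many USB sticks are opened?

5

  30 → USB stick 1 (new)  [load 30/85]
  10 → USB stick 1  [load 40/85]
  65 → USB stick 2 (new)  [load 65/85]
  15 → USB stick 1  [load 55/85]
  20 → USB stick 1  [load 75/85]
  25 → USB stick 3 (new)  [load 25/85]
  25 → USB stick 3  [load 50/85]
  30 → USB stick 3  [load 80/85]
  10 → USB stick 1  [load 85/85]
  10 → USB stick 2  [load 75/85]
  15 → USB stick 4 (new)  [load 15/85]
  30 → USB stick 4  [load 45/85]
  25 → USB stick 4  [load 70/85]
  25 → USB stick 5 (new)  [load 25/85]
5 USB sticks opened.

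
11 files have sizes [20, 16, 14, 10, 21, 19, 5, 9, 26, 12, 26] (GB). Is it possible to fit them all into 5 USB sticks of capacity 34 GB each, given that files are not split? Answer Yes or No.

No

Total = 178 GB; ⌈178/34⌉ = 6.
At least 6 USB sticks are required, but only 5 are allowed.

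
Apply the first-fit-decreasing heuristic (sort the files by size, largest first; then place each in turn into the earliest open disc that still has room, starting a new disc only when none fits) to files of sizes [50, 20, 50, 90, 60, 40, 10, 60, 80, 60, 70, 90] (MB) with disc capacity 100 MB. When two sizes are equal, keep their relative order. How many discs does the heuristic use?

Sorted descending: 90, 90, 80, 70, 60, 60, 60, 50, 50, 40, 20, 10.
  90 → disc 1 (new)  [load 90/100]
  90 → disc 2 (new)  [load 90/100]
  80 → disc 3 (new)  [load 80/100]
  70 → disc 4 (new)  [load 70/100]
  60 → disc 5 (new)  [load 60/100]
  60 → disc 6 (new)  [load 60/100]
  60 → disc 7 (new)  [load 60/100]
  50 → disc 8 (new)  [load 50/100]
  50 → disc 8  [load 100/100]
  40 → disc 5  [load 100/100]
  20 → disc 3  [load 100/100]
  10 → disc 1  [load 100/100]
8 discs opened.

8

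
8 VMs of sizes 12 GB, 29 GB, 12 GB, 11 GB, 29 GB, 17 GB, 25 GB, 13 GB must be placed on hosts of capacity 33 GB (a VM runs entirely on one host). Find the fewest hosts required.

6

Total = 29 + 29 + 25 + 17 + 13 + 12 + 12 + 11 = 148 GB.
Lower bound: ⌈148/33⌉ = 5 hosts.
A packing using 6 hosts:
  host 1: 29 = 29
  host 2: 29 = 29
  host 3: 25 = 25
  host 4: 17 + 13 = 30
  host 5: 12 + 12 = 24
  host 6: 11 = 11
No arrangement into 5 hosts stays within capacity, so 6 is optimal.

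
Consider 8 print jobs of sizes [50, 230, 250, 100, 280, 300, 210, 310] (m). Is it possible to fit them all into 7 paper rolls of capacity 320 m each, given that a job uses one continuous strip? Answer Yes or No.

A valid assignment using 6 paper rolls:
  roll 1: 310 = 310
  roll 2: 300 = 300
  roll 3: 280 = 280
  roll 4: 250 + 50 = 300
  roll 5: 230 = 230
  roll 6: 210 + 100 = 310
That uses only 6 ≤ 7, so 7 paper rolls are enough.

Yes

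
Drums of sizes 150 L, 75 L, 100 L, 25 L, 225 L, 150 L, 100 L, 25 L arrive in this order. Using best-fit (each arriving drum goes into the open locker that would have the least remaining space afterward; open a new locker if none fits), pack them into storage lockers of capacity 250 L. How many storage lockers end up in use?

  150 → locker 1 (new)  [load 150/250]
  75 → locker 1  [load 225/250]
  100 → locker 2 (new)  [load 100/250]
  25 → locker 1  [load 250/250]
  225 → locker 3 (new)  [load 225/250]
  150 → locker 2  [load 250/250]
  100 → locker 4 (new)  [load 100/250]
  25 → locker 3  [load 250/250]
4 storage lockers opened.

4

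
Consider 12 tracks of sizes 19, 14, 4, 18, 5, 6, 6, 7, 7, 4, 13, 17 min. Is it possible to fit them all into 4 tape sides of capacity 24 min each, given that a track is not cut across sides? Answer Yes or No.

Total = 120 min; ⌈120/24⌉ = 5.
At least 5 tape sides are required, but only 4 are allowed.

No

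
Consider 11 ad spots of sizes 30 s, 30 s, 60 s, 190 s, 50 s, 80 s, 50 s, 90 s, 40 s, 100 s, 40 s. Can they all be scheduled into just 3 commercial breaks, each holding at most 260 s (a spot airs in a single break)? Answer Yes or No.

Yes

A valid assignment using 3 commercial breaks:
  break 1: 190 + 60 = 250
  break 2: 100 + 90 + 40 + 30 = 260
  break 3: 80 + 50 + 50 + 40 + 30 = 250
Every load is within 260 s, so 3 commercial breaks suffice.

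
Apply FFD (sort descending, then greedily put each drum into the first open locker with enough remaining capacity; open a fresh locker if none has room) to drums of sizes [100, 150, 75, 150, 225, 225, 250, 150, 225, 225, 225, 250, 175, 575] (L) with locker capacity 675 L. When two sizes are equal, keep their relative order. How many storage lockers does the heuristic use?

Sorted descending: 575, 250, 250, 225, 225, 225, 225, 225, 175, 150, 150, 150, 100, 75.
  575 → locker 1 (new)  [load 575/675]
  250 → locker 2 (new)  [load 250/675]
  250 → locker 2  [load 500/675]
  225 → locker 3 (new)  [load 225/675]
  225 → locker 3  [load 450/675]
  225 → locker 3  [load 675/675]
  225 → locker 4 (new)  [load 225/675]
  225 → locker 4  [load 450/675]
  175 → locker 2  [load 675/675]
  150 → locker 4  [load 600/675]
  150 → locker 5 (new)  [load 150/675]
  150 → locker 5  [load 300/675]
  100 → locker 1  [load 675/675]
  75 → locker 4  [load 675/675]
5 storage lockers opened.

5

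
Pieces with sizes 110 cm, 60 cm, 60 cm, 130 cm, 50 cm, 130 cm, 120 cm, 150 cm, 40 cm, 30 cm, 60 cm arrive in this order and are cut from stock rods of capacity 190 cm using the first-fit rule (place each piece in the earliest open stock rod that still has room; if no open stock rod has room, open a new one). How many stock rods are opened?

6

  110 → stock rod 1 (new)  [load 110/190]
  60 → stock rod 1  [load 170/190]
  60 → stock rod 2 (new)  [load 60/190]
  130 → stock rod 2  [load 190/190]
  50 → stock rod 3 (new)  [load 50/190]
  130 → stock rod 3  [load 180/190]
  120 → stock rod 4 (new)  [load 120/190]
  150 → stock rod 5 (new)  [load 150/190]
  40 → stock rod 4  [load 160/190]
  30 → stock rod 4  [load 190/190]
  60 → stock rod 6 (new)  [load 60/190]
6 stock rods opened.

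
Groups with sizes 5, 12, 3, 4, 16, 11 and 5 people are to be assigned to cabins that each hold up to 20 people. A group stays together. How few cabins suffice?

3

Total = 16 + 12 + 11 + 5 + 5 + 4 + 3 = 56 people.
Lower bound: ⌈56/20⌉ = 3 cabins.
A packing using 3 cabins:
  cabin 1: 16 + 4 = 20
  cabin 2: 12 + 5 + 3 = 20
  cabin 3: 11 + 5 = 16
This matches the lower bound, so 3 is optimal.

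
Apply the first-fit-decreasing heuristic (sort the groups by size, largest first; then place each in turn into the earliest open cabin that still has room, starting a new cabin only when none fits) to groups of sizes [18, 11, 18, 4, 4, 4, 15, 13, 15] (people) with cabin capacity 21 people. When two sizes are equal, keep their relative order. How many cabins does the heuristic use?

6

Sorted descending: 18, 18, 15, 15, 13, 11, 4, 4, 4.
  18 → cabin 1 (new)  [load 18/21]
  18 → cabin 2 (new)  [load 18/21]
  15 → cabin 3 (new)  [load 15/21]
  15 → cabin 4 (new)  [load 15/21]
  13 → cabin 5 (new)  [load 13/21]
  11 → cabin 6 (new)  [load 11/21]
  4 → cabin 3  [load 19/21]
  4 → cabin 4  [load 19/21]
  4 → cabin 5  [load 17/21]
6 cabins opened.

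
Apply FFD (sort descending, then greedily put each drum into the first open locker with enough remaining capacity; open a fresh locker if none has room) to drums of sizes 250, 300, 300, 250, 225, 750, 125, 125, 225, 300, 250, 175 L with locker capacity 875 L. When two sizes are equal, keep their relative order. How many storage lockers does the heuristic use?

Sorted descending: 750, 300, 300, 300, 250, 250, 250, 225, 225, 175, 125, 125.
  750 → locker 1 (new)  [load 750/875]
  300 → locker 2 (new)  [load 300/875]
  300 → locker 2  [load 600/875]
  300 → locker 3 (new)  [load 300/875]
  250 → locker 2  [load 850/875]
  250 → locker 3  [load 550/875]
  250 → locker 3  [load 800/875]
  225 → locker 4 (new)  [load 225/875]
  225 → locker 4  [load 450/875]
  175 → locker 4  [load 625/875]
  125 → locker 1  [load 875/875]
  125 → locker 4  [load 750/875]
4 storage lockers opened.

4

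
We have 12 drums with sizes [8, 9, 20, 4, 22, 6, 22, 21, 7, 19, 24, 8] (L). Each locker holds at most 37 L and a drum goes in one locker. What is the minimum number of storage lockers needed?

6

Total = 24 + 22 + 22 + 21 + 20 + 19 + 9 + 8 + 8 + 7 + 6 + 4 = 170 L.
Lower bound: ⌈170/37⌉ = 5 storage lockers.
Also, 6 drums each exceed 37/2 L, and no two of those can share a locker, so at least 6 storage lockers are needed.
A packing using 6 storage lockers:
  locker 1: 24 + 9 + 4 = 37
  locker 2: 22 + 8 + 7 = 37
  locker 3: 22 + 8 + 6 = 36
  locker 4: 21 = 21
  locker 5: 20 = 20
  locker 6: 19 = 19
This matches the lower bound, so 6 is optimal.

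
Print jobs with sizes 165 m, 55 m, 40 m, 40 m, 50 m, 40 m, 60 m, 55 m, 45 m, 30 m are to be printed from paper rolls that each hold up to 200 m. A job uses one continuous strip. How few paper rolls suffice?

Total = 165 + 60 + 55 + 55 + 50 + 45 + 40 + 40 + 40 + 30 = 580 m.
Lower bound: ⌈580/200⌉ = 3 paper rolls.
A packing using 3 paper rolls:
  roll 1: 165 + 30 = 195
  roll 2: 60 + 55 + 45 + 40 = 200
  roll 3: 55 + 50 + 40 + 40 = 185
This matches the lower bound, so 3 is optimal.

3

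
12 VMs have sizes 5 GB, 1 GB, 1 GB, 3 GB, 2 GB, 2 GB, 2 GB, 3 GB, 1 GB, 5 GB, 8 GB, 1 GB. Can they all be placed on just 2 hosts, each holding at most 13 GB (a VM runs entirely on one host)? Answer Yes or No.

No

Total = 34 GB; ⌈34/13⌉ = 3.
At least 3 hosts are required, but only 2 are allowed.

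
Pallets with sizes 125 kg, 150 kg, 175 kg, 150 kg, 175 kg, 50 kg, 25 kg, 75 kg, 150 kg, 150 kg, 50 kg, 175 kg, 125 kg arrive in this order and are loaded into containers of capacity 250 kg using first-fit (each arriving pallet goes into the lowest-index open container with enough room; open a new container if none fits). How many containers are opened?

  125 → container 1 (new)  [load 125/250]
  150 → container 2 (new)  [load 150/250]
  175 → container 3 (new)  [load 175/250]
  150 → container 4 (new)  [load 150/250]
  175 → container 5 (new)  [load 175/250]
  50 → container 1  [load 175/250]
  25 → container 1  [load 200/250]
  75 → container 2  [load 225/250]
  150 → container 6 (new)  [load 150/250]
  150 → container 7 (new)  [load 150/250]
  50 → container 1  [load 250/250]
  175 → container 8 (new)  [load 175/250]
  125 → container 9 (new)  [load 125/250]
9 containers opened.

9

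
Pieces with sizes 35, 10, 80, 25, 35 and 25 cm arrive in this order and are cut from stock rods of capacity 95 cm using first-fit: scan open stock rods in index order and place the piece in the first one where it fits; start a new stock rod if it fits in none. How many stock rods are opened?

  35 → stock rod 1 (new)  [load 35/95]
  10 → stock rod 1  [load 45/95]
  80 → stock rod 2 (new)  [load 80/95]
  25 → stock rod 1  [load 70/95]
  35 → stock rod 3 (new)  [load 35/95]
  25 → stock rod 1  [load 95/95]
3 stock rods opened.

3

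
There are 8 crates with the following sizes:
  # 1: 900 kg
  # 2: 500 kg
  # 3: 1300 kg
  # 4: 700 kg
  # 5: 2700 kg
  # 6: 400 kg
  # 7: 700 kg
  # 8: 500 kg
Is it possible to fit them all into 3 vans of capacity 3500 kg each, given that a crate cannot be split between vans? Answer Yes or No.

Yes

A valid assignment using 3 vans:
  van 1: 2700 + 700 = 3400
  van 2: 1300 + 900 + 700 + 500 = 3400
  van 3: 500 + 400 = 900
Every load is within 3500 kg, so 3 vans suffice.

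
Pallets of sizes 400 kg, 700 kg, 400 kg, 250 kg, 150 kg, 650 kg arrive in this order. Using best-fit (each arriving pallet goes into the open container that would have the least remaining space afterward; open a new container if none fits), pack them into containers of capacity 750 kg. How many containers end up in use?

4

  400 → container 1 (new)  [load 400/750]
  700 → container 2 (new)  [load 700/750]
  400 → container 3 (new)  [load 400/750]
  250 → container 1  [load 650/750]
  150 → container 3  [load 550/750]
  650 → container 4 (new)  [load 650/750]
4 containers opened.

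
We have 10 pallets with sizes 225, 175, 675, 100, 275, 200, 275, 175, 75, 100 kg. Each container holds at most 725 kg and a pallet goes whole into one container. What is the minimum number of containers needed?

4

Total = 675 + 275 + 275 + 225 + 200 + 175 + 175 + 100 + 100 + 75 = 2275 kg.
Lower bound: ⌈2275/725⌉ = 4 containers.
A packing using 4 containers:
  container 1: 675 = 675
  container 2: 275 + 275 + 175 = 725
  container 3: 225 + 200 + 175 + 100 = 700
  container 4: 100 + 75 = 175
This matches the lower bound, so 4 is optimal.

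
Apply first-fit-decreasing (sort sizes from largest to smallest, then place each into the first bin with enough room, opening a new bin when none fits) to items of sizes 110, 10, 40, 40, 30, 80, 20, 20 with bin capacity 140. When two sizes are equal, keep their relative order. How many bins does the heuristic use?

3

Sorted descending: 110, 80, 40, 40, 30, 20, 20, 10.
  110 → bin 1 (new)  [load 110/140]
  80 → bin 2 (new)  [load 80/140]
  40 → bin 2  [load 120/140]
  40 → bin 3 (new)  [load 40/140]
  30 → bin 1  [load 140/140]
  20 → bin 2  [load 140/140]
  20 → bin 3  [load 60/140]
  10 → bin 3  [load 70/140]
3 bins opened.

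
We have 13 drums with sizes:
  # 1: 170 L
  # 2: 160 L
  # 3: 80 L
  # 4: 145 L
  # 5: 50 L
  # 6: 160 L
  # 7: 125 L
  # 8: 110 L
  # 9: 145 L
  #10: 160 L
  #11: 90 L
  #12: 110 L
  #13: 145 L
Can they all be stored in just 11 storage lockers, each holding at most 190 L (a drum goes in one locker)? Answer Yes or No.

A valid assignment using 11 storage lockers:
  locker 1: 170 = 170
  locker 2: 160 = 160
  locker 3: 160 = 160
  locker 4: 160 = 160
  locker 5: 145 = 145
  locker 6: 145 = 145
  locker 7: 145 = 145
  locker 8: 125 + 50 = 175
  locker 9: 110 + 80 = 190
  locker 10: 110 = 110
  locker 11: 90 = 90
Every load is within 190 L, so 11 storage lockers suffice.

Yes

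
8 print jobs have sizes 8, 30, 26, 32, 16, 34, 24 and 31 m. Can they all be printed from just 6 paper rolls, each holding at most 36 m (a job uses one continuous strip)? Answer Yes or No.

No

Total = 201 m; ⌈201/36⌉ = 6.
The bound of 6 does not rule out 6, but exhaustive search shows no assignment into 6 paper rolls of capacity 36 m exists — the minimum is 7.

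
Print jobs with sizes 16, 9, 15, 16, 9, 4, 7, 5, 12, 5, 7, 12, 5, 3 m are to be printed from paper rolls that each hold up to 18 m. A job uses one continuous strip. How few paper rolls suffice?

8

Total = 16 + 16 + 15 + 12 + 12 + 9 + 9 + 7 + 7 + 5 + 5 + 5 + 4 + 3 = 125 m.
Lower bound: ⌈125/18⌉ = 7 paper rolls.
A packing using 8 paper rolls:
  roll 1: 16 = 16
  roll 2: 16 = 16
  roll 3: 15 + 3 = 18
  roll 4: 12 + 5 = 17
  roll 5: 12 + 5 = 17
  roll 6: 9 + 9 = 18
  roll 7: 7 + 7 + 4 = 18
  roll 8: 5 = 5
No arrangement into 7 paper rolls stays within capacity, so 8 is optimal.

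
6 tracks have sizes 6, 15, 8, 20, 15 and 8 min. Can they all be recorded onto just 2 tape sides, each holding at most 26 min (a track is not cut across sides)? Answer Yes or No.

No

Total = 72 min; ⌈72/26⌉ = 3.
At least 3 tape sides are required, but only 2 are allowed.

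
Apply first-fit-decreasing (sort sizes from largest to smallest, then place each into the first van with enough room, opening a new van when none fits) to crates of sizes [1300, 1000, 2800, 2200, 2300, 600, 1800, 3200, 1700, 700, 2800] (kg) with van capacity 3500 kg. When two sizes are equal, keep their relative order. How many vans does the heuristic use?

6

Sorted descending: 3200, 2800, 2800, 2300, 2200, 1800, 1700, 1300, 1000, 700, 600.
  3200 → van 1 (new)  [load 3200/3500]
  2800 → van 2 (new)  [load 2800/3500]
  2800 → van 3 (new)  [load 2800/3500]
  2300 → van 4 (new)  [load 2300/3500]
  2200 → van 5 (new)  [load 2200/3500]
  1800 → van 6 (new)  [load 1800/3500]
  1700 → van 6  [load 3500/3500]
  1300 → van 5  [load 3500/3500]
  1000 → van 4  [load 3300/3500]
  700 → van 2  [load 3500/3500]
  600 → van 3  [load 3400/3500]
6 vans opened.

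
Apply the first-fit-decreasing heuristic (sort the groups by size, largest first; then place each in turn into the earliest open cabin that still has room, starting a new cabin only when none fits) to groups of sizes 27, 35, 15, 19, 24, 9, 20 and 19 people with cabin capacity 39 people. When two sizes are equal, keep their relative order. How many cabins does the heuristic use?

Sorted descending: 35, 27, 24, 20, 19, 19, 15, 9.
  35 → cabin 1 (new)  [load 35/39]
  27 → cabin 2 (new)  [load 27/39]
  24 → cabin 3 (new)  [load 24/39]
  20 → cabin 4 (new)  [load 20/39]
  19 → cabin 4  [load 39/39]
  19 → cabin 5 (new)  [load 19/39]
  15 → cabin 3  [load 39/39]
  9 → cabin 2  [load 36/39]
5 cabins opened.

5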